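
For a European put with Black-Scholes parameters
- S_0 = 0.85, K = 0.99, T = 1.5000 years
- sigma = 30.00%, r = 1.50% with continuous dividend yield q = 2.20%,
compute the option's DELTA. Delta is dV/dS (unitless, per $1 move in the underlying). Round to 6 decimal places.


d1 = -0.2598326010; d2 = -0.6272560624
phi(d1) = 0.3857001505; exp(-qT) = 0.9675385596; exp(-rT) = 0.9777512372
N(-d1) = 0.6025035488
Delta = -exp(-qT) * N(-d1) = -0.9675385596 * 0.6025035488 = -0.582945

Answer: Delta = -0.582945


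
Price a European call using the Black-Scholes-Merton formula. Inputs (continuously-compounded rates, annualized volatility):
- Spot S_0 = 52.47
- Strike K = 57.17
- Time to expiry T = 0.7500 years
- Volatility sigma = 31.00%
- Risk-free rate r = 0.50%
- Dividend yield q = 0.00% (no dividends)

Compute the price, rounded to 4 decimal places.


Answer: Price = 3.8682

Derivation:
d1 = (ln(S/K) + (r - q + 0.5*sigma^2) * T) / (sigma * sqrt(T)) = -0.17134343
d2 = d1 - sigma * sqrt(T) = -0.43981131
exp(-rT) = 0.99625702; exp(-qT) = 1.00000000
C = S_0 * exp(-qT) * N(d1) - K * exp(-rT) * N(d2)
N(d1) = 0.43197687; N(d2) = 0.33003689
C = 52.4700 * 1.00000000 * 0.43197687 - 57.1700 * 0.99625702 * 0.33003689 = 3.8682


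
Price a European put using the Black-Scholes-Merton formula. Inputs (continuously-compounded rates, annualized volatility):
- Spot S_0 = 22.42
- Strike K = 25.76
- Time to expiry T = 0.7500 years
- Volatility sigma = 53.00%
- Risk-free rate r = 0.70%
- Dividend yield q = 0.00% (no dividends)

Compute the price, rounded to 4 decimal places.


Answer: Price = 6.1430

Derivation:
d1 = (ln(S/K) + (r - q + 0.5*sigma^2) * T) / (sigma * sqrt(T)) = -0.06161740
d2 = d1 - sigma * sqrt(T) = -0.52061086
exp(-rT) = 0.99476376; exp(-qT) = 1.00000000
P = K * exp(-rT) * N(-d2) - S_0 * exp(-qT) * N(-d1)
N(-d1) = 0.52456624; N(-d2) = 0.69868106
P = 25.7600 * 0.99476376 * 0.69868106 - 22.4200 * 1.00000000 * 0.52456624 = 6.1430


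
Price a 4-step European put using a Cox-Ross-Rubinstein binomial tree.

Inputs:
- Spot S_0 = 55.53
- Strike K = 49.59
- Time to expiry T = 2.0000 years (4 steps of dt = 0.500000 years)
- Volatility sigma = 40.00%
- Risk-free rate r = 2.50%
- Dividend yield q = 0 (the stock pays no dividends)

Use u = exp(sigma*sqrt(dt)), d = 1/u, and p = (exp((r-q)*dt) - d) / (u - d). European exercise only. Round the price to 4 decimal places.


Answer: Price = V(0,0) = 7.8371

Derivation:
dt = T/N = 0.500000
u = exp(sigma*sqrt(dt)) = 1.326896; d = 1/u = 0.753638
p = (exp((r-q)*dt) - d) / (u - d) = 0.451699
Discount per step: exp(-r*dt) = 0.987578
Stock lattice S(k, i) with i counting down-moves:
  k=0: S(0,0) = 55.5300
  k=1: S(1,0) = 73.6826; S(1,1) = 41.8495
  k=2: S(2,0) = 97.7691; S(2,1) = 55.5300; S(2,2) = 31.5394
  k=3: S(3,0) = 129.7295; S(3,1) = 73.6826; S(3,2) = 41.8495; S(3,3) = 23.7693
  k=4: S(4,0) = 172.1376; S(4,1) = 97.7691; S(4,2) = 55.5300; S(4,3) = 31.5394; S(4,4) = 17.9135
Terminal payoffs V(N, i) = max(K - S_T, 0):
  V(4,0) = 0.000000; V(4,1) = 0.000000; V(4,2) = 0.000000; V(4,3) = 18.050586; V(4,4) = 31.676537
Backward induction: V(k, i) = exp(-r*dt) * [p * V(k+1, i) + (1-p) * V(k+1, i+1)].
  V(3,0) = exp(-r*dt) * [p*0.000000 + (1-p)*0.000000] = 0.000000
  V(3,1) = exp(-r*dt) * [p*0.000000 + (1-p)*0.000000] = 0.000000
  V(3,2) = exp(-r*dt) * [p*0.000000 + (1-p)*18.050586] = 9.774210
  V(3,3) = exp(-r*dt) * [p*18.050586 + (1-p)*31.676537] = 25.204673
  V(2,0) = exp(-r*dt) * [p*0.000000 + (1-p)*0.000000] = 0.000000
  V(2,1) = exp(-r*dt) * [p*0.000000 + (1-p)*9.774210] = 5.292636
  V(2,2) = exp(-r*dt) * [p*9.774210 + (1-p)*25.204673] = 18.008232
  V(1,0) = exp(-r*dt) * [p*0.000000 + (1-p)*5.292636] = 2.865909
  V(1,1) = exp(-r*dt) * [p*5.292636 + (1-p)*18.008232] = 12.112256
  V(0,0) = exp(-r*dt) * [p*2.865909 + (1-p)*12.112256] = 7.837111


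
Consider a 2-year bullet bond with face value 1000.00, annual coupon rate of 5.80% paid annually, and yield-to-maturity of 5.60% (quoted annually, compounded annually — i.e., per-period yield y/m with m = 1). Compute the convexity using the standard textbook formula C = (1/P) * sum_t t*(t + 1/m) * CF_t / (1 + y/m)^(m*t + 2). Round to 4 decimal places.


Answer: Convexity = 5.1842

Derivation:
Coupon per period c = face * coupon_rate / m = 58.000000
Periods per year m = 1; per-period yield y/m = 0.056000
Number of cashflows N = 2
Cashflows (t years, CF_t, discount factor 1/(1+y/m)^(m*t), PV):
  t = 1.0000: CF_t = 58.000000, DF = 0.946970, PV = 54.924242
  t = 2.0000: CF_t = 1058.000000, DF = 0.896752, PV = 948.763200
Price P = sum_t PV_t = 1003.687443
Convexity numerator sum_t t*(t + 1/m) * CF_t / (1+y/m)^(m*t + 2):
  t = 1.0000: term = 98.506805
  t = 2.0000: term = 5104.829546
Convexity = (1/P) * sum = 5203.336352 / 1003.687443 = 5.184220


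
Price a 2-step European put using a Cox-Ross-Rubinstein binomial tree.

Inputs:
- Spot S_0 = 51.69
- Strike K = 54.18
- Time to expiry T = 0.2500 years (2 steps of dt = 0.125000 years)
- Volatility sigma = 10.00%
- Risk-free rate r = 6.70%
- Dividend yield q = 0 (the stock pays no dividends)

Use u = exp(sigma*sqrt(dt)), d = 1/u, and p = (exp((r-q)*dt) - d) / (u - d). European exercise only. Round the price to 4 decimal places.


dt = T/N = 0.125000
u = exp(sigma*sqrt(dt)) = 1.035988; d = 1/u = 0.965262
p = (exp((r-q)*dt) - d) / (u - d) = 0.610075
Discount per step: exp(-r*dt) = 0.991660
Stock lattice S(k, i) with i counting down-moves:
  k=0: S(0,0) = 51.6900
  k=1: S(1,0) = 53.5502; S(1,1) = 49.8944
  k=2: S(2,0) = 55.4774; S(2,1) = 51.6900; S(2,2) = 48.1612
Terminal payoffs V(N, i) = max(K - S_T, 0):
  V(2,0) = 0.000000; V(2,1) = 2.490000; V(2,2) = 6.018803
Backward induction: V(k, i) = exp(-r*dt) * [p * V(k+1, i) + (1-p) * V(k+1, i+1)].
  V(1,0) = exp(-r*dt) * [p*0.000000 + (1-p)*2.490000] = 0.962816
  V(1,1) = exp(-r*dt) * [p*2.490000 + (1-p)*6.018803] = 3.833726
  V(0,0) = exp(-r*dt) * [p*0.962816 + (1-p)*3.833726] = 2.064889

Answer: Price = V(0,0) = 2.0649


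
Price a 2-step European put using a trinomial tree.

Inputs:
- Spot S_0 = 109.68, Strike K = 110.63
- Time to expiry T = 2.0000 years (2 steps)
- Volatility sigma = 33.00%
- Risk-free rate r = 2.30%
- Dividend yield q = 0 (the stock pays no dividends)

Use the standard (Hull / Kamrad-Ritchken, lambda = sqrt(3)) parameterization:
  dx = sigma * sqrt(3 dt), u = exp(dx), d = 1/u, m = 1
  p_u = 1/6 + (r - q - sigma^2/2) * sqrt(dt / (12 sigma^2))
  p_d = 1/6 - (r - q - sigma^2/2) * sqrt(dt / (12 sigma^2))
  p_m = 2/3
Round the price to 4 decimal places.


Answer: Price = V(0,0) = 15.2189

Derivation:
dt = T/N = 1.000000; dx = sigma*sqrt(3*dt) = 0.571577
u = exp(dx) = 1.771057; d = 1/u = 0.564634
p_u = 0.139155, p_m = 0.666667, p_d = 0.194178
Discount per step: exp(-r*dt) = 0.977262
Stock lattice S(k, j) with j the centered position index:
  k=0: S(0,+0) = 109.6800
  k=1: S(1,-1) = 61.9291; S(1,+0) = 109.6800; S(1,+1) = 194.2496
  k=2: S(2,-2) = 34.9673; S(2,-1) = 61.9291; S(2,+0) = 109.6800; S(2,+1) = 194.2496; S(2,+2) = 344.0271
Terminal payoffs V(N, j) = max(K - S_T, 0):
  V(2,-2) = 75.662694; V(2,-1) = 48.700895; V(2,+0) = 0.950000; V(2,+1) = 0.000000; V(2,+2) = 0.000000
Backward induction: V(k, j) = exp(-r*dt) * [p_u * V(k+1, j+1) + p_m * V(k+1, j) + p_d * V(k+1, j-1)]
  V(1,-1) = exp(-r*dt) * [p_u*0.950000 + p_m*48.700895 + p_d*75.662694] = 46.216221
  V(1,+0) = exp(-r*dt) * [p_u*0.000000 + p_m*0.950000 + p_d*48.700895] = 9.860568
  V(1,+1) = exp(-r*dt) * [p_u*0.000000 + p_m*0.000000 + p_d*0.950000] = 0.180275
  V(0,+0) = exp(-r*dt) * [p_u*0.180275 + p_m*9.860568 + p_d*46.216221] = 15.218894


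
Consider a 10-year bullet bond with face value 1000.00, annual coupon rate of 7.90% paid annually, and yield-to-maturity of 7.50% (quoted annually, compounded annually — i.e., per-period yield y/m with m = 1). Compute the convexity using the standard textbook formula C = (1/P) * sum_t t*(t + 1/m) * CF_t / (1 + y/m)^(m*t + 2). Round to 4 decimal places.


Coupon per period c = face * coupon_rate / m = 79.000000
Periods per year m = 1; per-period yield y/m = 0.075000
Number of cashflows N = 10
Cashflows (t years, CF_t, discount factor 1/(1+y/m)^(m*t), PV):
  t = 1.0000: CF_t = 79.000000, DF = 0.930233, PV = 73.488372
  t = 2.0000: CF_t = 79.000000, DF = 0.865333, PV = 68.361276
  t = 3.0000: CF_t = 79.000000, DF = 0.804961, PV = 63.591885
  t = 4.0000: CF_t = 79.000000, DF = 0.748801, PV = 59.155242
  t = 5.0000: CF_t = 79.000000, DF = 0.696559, PV = 55.028132
  t = 6.0000: CF_t = 79.000000, DF = 0.647962, PV = 51.188960
  t = 7.0000: CF_t = 79.000000, DF = 0.602755, PV = 47.617637
  t = 8.0000: CF_t = 79.000000, DF = 0.560702, PV = 44.295476
  t = 9.0000: CF_t = 79.000000, DF = 0.521583, PV = 41.205094
  t = 10.0000: CF_t = 1079.000000, DF = 0.485194, PV = 523.524249
Price P = sum_t PV_t = 1027.456324
Convexity numerator sum_t t*(t + 1/m) * CF_t / (1+y/m)^(m*t + 2):
  t = 1.0000: term = 127.183770
  t = 2.0000: term = 354.931451
  t = 3.0000: term = 660.337583
  t = 4.0000: term = 1023.779199
  t = 5.0000: term = 1428.529115
  t = 6.0000: term = 1860.410010
  t = 7.0000: term = 2307.485284
  t = 8.0000: term = 2759.783064
  t = 9.0000: term = 3209.050075
  t = 10.0000: term = 49832.486620
Convexity = (1/P) * sum = 63563.976172 / 1027.456324 = 61.865380

Answer: Convexity = 61.8654


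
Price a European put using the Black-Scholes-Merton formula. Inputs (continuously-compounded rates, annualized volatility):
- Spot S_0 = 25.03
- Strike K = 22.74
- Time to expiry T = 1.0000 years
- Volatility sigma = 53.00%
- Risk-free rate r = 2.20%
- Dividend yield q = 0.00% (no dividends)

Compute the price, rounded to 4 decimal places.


d1 = (ln(S/K) + (r - q + 0.5*sigma^2) * T) / (sigma * sqrt(T)) = 0.48754645
d2 = d1 - sigma * sqrt(T) = -0.04245355
exp(-rT) = 0.97824024; exp(-qT) = 1.00000000
P = K * exp(-rT) * N(-d2) - S_0 * exp(-qT) * N(-d1)
N(-d1) = 0.31293557; N(-d2) = 0.51693143
P = 22.7400 * 0.97824024 * 0.51693143 - 25.0300 * 1.00000000 * 0.31293557 = 3.6665

Answer: Price = 3.6665


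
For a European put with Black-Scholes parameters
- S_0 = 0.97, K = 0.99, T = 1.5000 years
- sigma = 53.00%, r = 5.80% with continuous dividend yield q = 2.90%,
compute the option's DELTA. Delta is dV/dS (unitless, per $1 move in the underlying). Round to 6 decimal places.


d1 = 0.3601306501; d2 = -0.2889841317
phi(d1) = 0.3738930161; exp(-qT) = 0.9574325541; exp(-rT) = 0.9166770956
N(-d1) = 0.3593747165
Delta = -exp(-qT) * N(-d1) = -0.9574325541 * 0.3593747165 = -0.344077

Answer: Delta = -0.344077


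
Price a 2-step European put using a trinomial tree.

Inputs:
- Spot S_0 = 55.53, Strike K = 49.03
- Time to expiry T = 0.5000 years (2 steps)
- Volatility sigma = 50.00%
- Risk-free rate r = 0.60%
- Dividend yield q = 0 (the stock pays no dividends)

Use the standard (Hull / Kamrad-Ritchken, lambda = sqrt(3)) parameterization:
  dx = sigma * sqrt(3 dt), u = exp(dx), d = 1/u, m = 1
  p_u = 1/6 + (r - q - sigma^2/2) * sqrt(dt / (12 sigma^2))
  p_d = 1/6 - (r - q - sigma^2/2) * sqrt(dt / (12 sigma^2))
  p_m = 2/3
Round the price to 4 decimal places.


dt = T/N = 0.250000; dx = sigma*sqrt(3*dt) = 0.433013
u = exp(dx) = 1.541896; d = 1/u = 0.648552
p_u = 0.132314, p_m = 0.666667, p_d = 0.201019
Discount per step: exp(-r*dt) = 0.998501
Stock lattice S(k, j) with j the centered position index:
  k=0: S(0,+0) = 55.5300
  k=1: S(1,-1) = 36.0141; S(1,+0) = 55.5300; S(1,+1) = 85.6215
  k=2: S(2,-2) = 23.3570; S(2,-1) = 36.0141; S(2,+0) = 55.5300; S(2,+1) = 85.6215; S(2,+2) = 132.0194
Terminal payoffs V(N, j) = max(K - S_T, 0):
  V(2,-2) = 25.672970; V(2,-1) = 13.015893; V(2,+0) = 0.000000; V(2,+1) = 0.000000; V(2,+2) = 0.000000
Backward induction: V(k, j) = exp(-r*dt) * [p_u * V(k+1, j+1) + p_m * V(k+1, j) + p_d * V(k+1, j-1)]
  V(1,-1) = exp(-r*dt) * [p_u*0.000000 + p_m*13.015893 + p_d*25.672970] = 13.817276
  V(1,+0) = exp(-r*dt) * [p_u*0.000000 + p_m*0.000000 + p_d*13.015893] = 2.612520
  V(1,+1) = exp(-r*dt) * [p_u*0.000000 + p_m*0.000000 + p_d*0.000000] = 0.000000
  V(0,+0) = exp(-r*dt) * [p_u*0.000000 + p_m*2.612520 + p_d*13.817276] = 4.512441

Answer: Price = V(0,0) = 4.5124


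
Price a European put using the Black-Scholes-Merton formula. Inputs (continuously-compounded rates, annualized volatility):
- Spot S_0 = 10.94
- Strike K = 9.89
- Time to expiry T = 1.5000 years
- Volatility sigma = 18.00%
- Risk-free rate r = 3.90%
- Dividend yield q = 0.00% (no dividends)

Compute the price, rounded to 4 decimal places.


Answer: Price = 0.3049

Derivation:
d1 = (ln(S/K) + (r - q + 0.5*sigma^2) * T) / (sigma * sqrt(T)) = 0.83328761
d2 = d1 - sigma * sqrt(T) = 0.61283354
exp(-rT) = 0.94317824; exp(-qT) = 1.00000000
P = K * exp(-rT) * N(-d2) - S_0 * exp(-qT) * N(-d1)
N(-d1) = 0.20234127; N(-d2) = 0.26999321
P = 9.8900 * 0.94317824 * 0.26999321 - 10.9400 * 1.00000000 * 0.20234127 = 0.3049


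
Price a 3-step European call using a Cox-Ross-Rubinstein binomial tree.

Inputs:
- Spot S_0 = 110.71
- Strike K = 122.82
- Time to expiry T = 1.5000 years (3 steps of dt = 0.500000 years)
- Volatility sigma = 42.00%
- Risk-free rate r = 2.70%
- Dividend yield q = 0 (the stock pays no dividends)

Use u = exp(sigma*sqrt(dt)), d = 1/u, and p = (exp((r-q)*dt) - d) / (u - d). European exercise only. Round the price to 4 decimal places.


dt = T/N = 0.500000
u = exp(sigma*sqrt(dt)) = 1.345795; d = 1/u = 0.743055
p = (exp((r-q)*dt) - d) / (u - d) = 0.448844
Discount per step: exp(-r*dt) = 0.986591
Stock lattice S(k, i) with i counting down-moves:
  k=0: S(0,0) = 110.7100
  k=1: S(1,0) = 148.9930; S(1,1) = 82.2636
  k=2: S(2,0) = 200.5140; S(2,1) = 110.7100; S(2,2) = 61.1264
  k=3: S(3,0) = 269.8507; S(3,1) = 148.9930; S(3,2) = 82.2636; S(3,3) = 45.4203
Terminal payoffs V(N, i) = max(S_T - K, 0):
  V(3,0) = 147.030665; V(3,1) = 26.172954; V(3,2) = 0.000000; V(3,3) = 0.000000
Backward induction: V(k, i) = exp(-r*dt) * [p * V(k+1, i) + (1-p) * V(k+1, i+1)].
  V(2,0) = exp(-r*dt) * [p*147.030665 + (1-p)*26.172954] = 79.340887
  V(2,1) = exp(-r*dt) * [p*26.172954 + (1-p)*0.000000] = 11.590055
  V(2,2) = exp(-r*dt) * [p*0.000000 + (1-p)*0.000000] = 0.000000
  V(1,0) = exp(-r*dt) * [p*79.340887 + (1-p)*11.590055] = 41.436447
  V(1,1) = exp(-r*dt) * [p*11.590055 + (1-p)*0.000000] = 5.132374
  V(0,0) = exp(-r*dt) * [p*41.436447 + (1-p)*5.132374] = 21.139927

Answer: Price = V(0,0) = 21.1399


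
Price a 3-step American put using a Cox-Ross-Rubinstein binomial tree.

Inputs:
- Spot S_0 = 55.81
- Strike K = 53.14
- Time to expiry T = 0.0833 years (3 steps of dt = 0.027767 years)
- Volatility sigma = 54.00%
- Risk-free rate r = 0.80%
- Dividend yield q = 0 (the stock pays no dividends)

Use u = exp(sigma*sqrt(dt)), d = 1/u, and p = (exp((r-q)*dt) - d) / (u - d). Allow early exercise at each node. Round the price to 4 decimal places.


dt = T/N = 0.027767
u = exp(sigma*sqrt(dt)) = 1.094155; d = 1/u = 0.913948
p = (exp((r-q)*dt) - d) / (u - d) = 0.478752
Discount per step: exp(-r*dt) = 0.999778
Stock lattice S(k, i) with i counting down-moves:
  k=0: S(0,0) = 55.8100
  k=1: S(1,0) = 61.0648; S(1,1) = 51.0074
  k=2: S(2,0) = 66.8143; S(2,1) = 55.8100; S(2,2) = 46.6181
  k=3: S(3,0) = 73.1052; S(3,1) = 61.0648; S(3,2) = 51.0074; S(3,3) = 42.6065
Terminal payoffs V(N, i) = max(K - S_T, 0):
  V(3,0) = 0.000000; V(3,1) = 0.000000; V(3,2) = 2.132582; V(3,3) = 10.533490
Backward induction: V(k, i) = exp(-r*dt) * [p * V(k+1, i) + (1-p) * V(k+1, i+1)]; then take max(V_cont, immediate exercise) for American.
  V(2,0) = exp(-r*dt) * [p*0.000000 + (1-p)*0.000000] = 0.000000; exercise = 0.000000; V(2,0) = max -> 0.000000
  V(2,1) = exp(-r*dt) * [p*0.000000 + (1-p)*2.132582] = 1.111356; exercise = 0.000000; V(2,1) = max -> 1.111356
  V(2,2) = exp(-r*dt) * [p*2.132582 + (1-p)*10.533490] = 6.510088; exercise = 6.521891; V(2,2) = max -> 6.521891
  V(1,0) = exp(-r*dt) * [p*0.000000 + (1-p)*1.111356] = 0.579163; exercise = 0.000000; V(1,0) = max -> 0.579163
  V(1,1) = exp(-r*dt) * [p*1.111356 + (1-p)*6.521891] = 3.930711; exercise = 2.132582; V(1,1) = max -> 3.930711
  V(0,0) = exp(-r*dt) * [p*0.579163 + (1-p)*3.930711] = 2.325633; exercise = 0.000000; V(0,0) = max -> 2.325633

Answer: Price = V(0,0) = 2.3256


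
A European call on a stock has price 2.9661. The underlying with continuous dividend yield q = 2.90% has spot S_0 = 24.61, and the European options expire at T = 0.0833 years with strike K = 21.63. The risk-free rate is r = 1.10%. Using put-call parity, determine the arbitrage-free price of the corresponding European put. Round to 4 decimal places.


Put-call parity: C - P = S_0 * exp(-qT) - K * exp(-rT).
S_0 * exp(-qT) = 24.6100 * 0.99758722 = 24.55062137
K * exp(-rT) = 21.6300 * 0.99908412 = 21.61018951
P = C - S*exp(-qT) + K*exp(-rT)
P = 2.9661 - 24.55062137 + 21.61018951 = 0.0257

Answer: Put price = 0.0257


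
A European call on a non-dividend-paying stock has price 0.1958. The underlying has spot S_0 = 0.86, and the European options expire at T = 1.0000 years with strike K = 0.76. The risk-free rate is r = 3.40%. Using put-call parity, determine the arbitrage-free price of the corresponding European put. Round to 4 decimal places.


Answer: Put price = 0.0704

Derivation:
Put-call parity: C - P = S_0 * exp(-qT) - K * exp(-rT).
S_0 * exp(-qT) = 0.8600 * 1.00000000 = 0.86000000
K * exp(-rT) = 0.7600 * 0.96657150 = 0.73459434
P = C - S*exp(-qT) + K*exp(-rT)
P = 0.1958 - 0.86000000 + 0.73459434 = 0.0704


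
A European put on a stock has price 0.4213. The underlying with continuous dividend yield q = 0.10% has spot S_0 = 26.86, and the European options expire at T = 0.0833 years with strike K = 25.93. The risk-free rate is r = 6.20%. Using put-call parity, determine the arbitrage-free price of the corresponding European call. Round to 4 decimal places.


Put-call parity: C - P = S_0 * exp(-qT) - K * exp(-rT).
S_0 * exp(-qT) = 26.8600 * 0.99991670 = 26.85776266
K * exp(-rT) = 25.9300 * 0.99484871 = 25.79642714
C = P + S*exp(-qT) - K*exp(-rT)
C = 0.4213 + 26.85776266 - 25.79642714 = 1.4826

Answer: Call price = 1.4826


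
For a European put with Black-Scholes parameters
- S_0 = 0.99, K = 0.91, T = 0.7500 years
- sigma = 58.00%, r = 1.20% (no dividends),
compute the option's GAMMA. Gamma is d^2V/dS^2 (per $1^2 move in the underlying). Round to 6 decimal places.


Answer: Gamma = 0.729261

Derivation:
d1 = 0.4368159343; d2 = -0.0654787999
phi(d1) = 0.3626407466; exp(-qT) = 1.0000000000; exp(-rT) = 0.9910403788
Gamma = exp(-qT) * phi(d1) / (S * sigma * sqrt(T)) = 1.0000000000 * 0.3626407466 / (0.9900 * 0.5800 * 0.8660254038) = 0.729261


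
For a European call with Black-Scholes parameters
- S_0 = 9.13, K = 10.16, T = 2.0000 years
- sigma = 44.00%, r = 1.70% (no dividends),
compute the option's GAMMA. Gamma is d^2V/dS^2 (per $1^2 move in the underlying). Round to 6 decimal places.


Answer: Gamma = 0.068913

Derivation:
d1 = 0.1939839017; d2 = -0.4282700657
phi(d1) = 0.3915064024; exp(-qT) = 1.0000000000; exp(-rT) = 0.9665715046
Gamma = exp(-qT) * phi(d1) / (S * sigma * sqrt(T)) = 1.0000000000 * 0.3915064024 / (9.1300 * 0.4400 * 1.4142135624) = 0.068913


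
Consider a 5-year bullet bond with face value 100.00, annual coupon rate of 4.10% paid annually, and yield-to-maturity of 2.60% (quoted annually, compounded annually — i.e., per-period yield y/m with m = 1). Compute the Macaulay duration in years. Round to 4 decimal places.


Coupon per period c = face * coupon_rate / m = 4.100000
Periods per year m = 1; per-period yield y/m = 0.026000
Number of cashflows N = 5
Cashflows (t years, CF_t, discount factor 1/(1+y/m)^(m*t), PV):
  t = 1.0000: CF_t = 4.100000, DF = 0.974659, PV = 3.996101
  t = 2.0000: CF_t = 4.100000, DF = 0.949960, PV = 3.894836
  t = 3.0000: CF_t = 4.100000, DF = 0.925887, PV = 3.796136
  t = 4.0000: CF_t = 4.100000, DF = 0.902424, PV = 3.699938
  t = 5.0000: CF_t = 104.100000, DF = 0.879555, PV = 91.561716
Price P = sum_t PV_t = 106.948727
Macaulay numerator sum_t t * PV_t:
  t * PV_t at t = 1.0000: 3.996101
  t * PV_t at t = 2.0000: 7.789671
  t * PV_t at t = 3.0000: 11.388408
  t * PV_t at t = 4.0000: 14.799751
  t * PV_t at t = 5.0000: 457.808582
Macaulay duration D = (sum_t t * PV_t) / P = 495.782514 / 106.948727 = 4.635703

Answer: Macaulay duration = 4.6357 years


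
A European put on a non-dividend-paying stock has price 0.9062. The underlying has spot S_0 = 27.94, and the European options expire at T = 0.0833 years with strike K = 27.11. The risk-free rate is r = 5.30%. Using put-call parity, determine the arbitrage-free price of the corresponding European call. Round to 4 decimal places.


Put-call parity: C - P = S_0 * exp(-qT) - K * exp(-rT).
S_0 * exp(-qT) = 27.9400 * 1.00000000 = 27.94000000
K * exp(-rT) = 27.1100 * 0.99559483 = 26.99057588
C = P + S*exp(-qT) - K*exp(-rT)
C = 0.9062 + 27.94000000 - 26.99057588 = 1.8556

Answer: Call price = 1.8556


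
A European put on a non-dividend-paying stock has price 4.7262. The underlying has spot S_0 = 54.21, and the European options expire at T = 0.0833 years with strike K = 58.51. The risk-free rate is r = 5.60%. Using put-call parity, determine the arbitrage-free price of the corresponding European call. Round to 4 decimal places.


Answer: Call price = 0.6985

Derivation:
Put-call parity: C - P = S_0 * exp(-qT) - K * exp(-rT).
S_0 * exp(-qT) = 54.2100 * 1.00000000 = 54.21000000
K * exp(-rT) = 58.5100 * 0.99534606 = 58.23769816
C = P + S*exp(-qT) - K*exp(-rT)
C = 4.7262 + 54.21000000 - 58.23769816 = 0.6985


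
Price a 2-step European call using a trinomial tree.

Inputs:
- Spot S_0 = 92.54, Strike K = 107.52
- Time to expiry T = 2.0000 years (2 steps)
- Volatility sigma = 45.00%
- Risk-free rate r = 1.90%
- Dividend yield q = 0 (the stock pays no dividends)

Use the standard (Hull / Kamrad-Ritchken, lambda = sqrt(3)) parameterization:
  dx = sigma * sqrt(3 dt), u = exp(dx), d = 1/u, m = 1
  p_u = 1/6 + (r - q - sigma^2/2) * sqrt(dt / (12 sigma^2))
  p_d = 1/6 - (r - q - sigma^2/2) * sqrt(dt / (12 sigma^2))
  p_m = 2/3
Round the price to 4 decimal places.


Answer: Price = V(0,0) = 17.9294

Derivation:
dt = T/N = 1.000000; dx = sigma*sqrt(3*dt) = 0.779423
u = exp(dx) = 2.180214; d = 1/u = 0.458671
p_u = 0.113903, p_m = 0.666667, p_d = 0.219430
Discount per step: exp(-r*dt) = 0.981179
Stock lattice S(k, j) with j the centered position index:
  k=0: S(0,+0) = 92.5400
  k=1: S(1,-1) = 42.4454; S(1,+0) = 92.5400; S(1,+1) = 201.7570
  k=2: S(2,-2) = 19.4685; S(2,-1) = 42.4454; S(2,+0) = 92.5400; S(2,+1) = 201.7570; S(2,+2) = 439.8733
Terminal payoffs V(N, j) = max(S_T - K, 0):
  V(2,-2) = 0.000000; V(2,-1) = 0.000000; V(2,+0) = 0.000000; V(2,+1) = 94.236969; V(2,+2) = 332.353291
Backward induction: V(k, j) = exp(-r*dt) * [p_u * V(k+1, j+1) + p_m * V(k+1, j) + p_d * V(k+1, j-1)]
  V(1,-1) = exp(-r*dt) * [p_u*0.000000 + p_m*0.000000 + p_d*0.000000] = 0.000000
  V(1,+0) = exp(-r*dt) * [p_u*94.236969 + p_m*0.000000 + p_d*0.000000] = 10.531880
  V(1,+1) = exp(-r*dt) * [p_u*332.353291 + p_m*94.236969 + p_d*0.000000] = 98.785895
  V(0,+0) = exp(-r*dt) * [p_u*98.785895 + p_m*10.531880 + p_d*0.000000] = 17.929374


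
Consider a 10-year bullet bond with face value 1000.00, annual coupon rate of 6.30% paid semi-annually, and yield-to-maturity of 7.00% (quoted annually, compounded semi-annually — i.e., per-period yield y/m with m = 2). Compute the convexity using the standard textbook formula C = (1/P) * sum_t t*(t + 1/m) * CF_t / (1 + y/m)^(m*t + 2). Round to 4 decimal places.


Coupon per period c = face * coupon_rate / m = 31.500000
Periods per year m = 2; per-period yield y/m = 0.035000
Number of cashflows N = 20
Cashflows (t years, CF_t, discount factor 1/(1+y/m)^(m*t), PV):
  t = 0.5000: CF_t = 31.500000, DF = 0.966184, PV = 30.434783
  t = 1.0000: CF_t = 31.500000, DF = 0.933511, PV = 29.405587
  t = 1.5000: CF_t = 31.500000, DF = 0.901943, PV = 28.411195
  t = 2.0000: CF_t = 31.500000, DF = 0.871442, PV = 27.450430
  t = 2.5000: CF_t = 31.500000, DF = 0.841973, PV = 26.522155
  t = 3.0000: CF_t = 31.500000, DF = 0.813501, PV = 25.625270
  t = 3.5000: CF_t = 31.500000, DF = 0.785991, PV = 24.758715
  t = 4.0000: CF_t = 31.500000, DF = 0.759412, PV = 23.921464
  t = 4.5000: CF_t = 31.500000, DF = 0.733731, PV = 23.112526
  t = 5.0000: CF_t = 31.500000, DF = 0.708919, PV = 22.330943
  t = 5.5000: CF_t = 31.500000, DF = 0.684946, PV = 21.575790
  t = 6.0000: CF_t = 31.500000, DF = 0.661783, PV = 20.846174
  t = 6.5000: CF_t = 31.500000, DF = 0.639404, PV = 20.141231
  t = 7.0000: CF_t = 31.500000, DF = 0.617782, PV = 19.460126
  t = 7.5000: CF_t = 31.500000, DF = 0.596891, PV = 18.802054
  t = 8.0000: CF_t = 31.500000, DF = 0.576706, PV = 18.166236
  t = 8.5000: CF_t = 31.500000, DF = 0.557204, PV = 17.551919
  t = 9.0000: CF_t = 31.500000, DF = 0.538361, PV = 16.958376
  t = 9.5000: CF_t = 31.500000, DF = 0.520156, PV = 16.384904
  t = 10.0000: CF_t = 1031.500000, DF = 0.502566, PV = 518.396710
Price P = sum_t PV_t = 950.256588
Convexity numerator sum_t t*(t + 1/m) * CF_t / (1+y/m)^(m*t + 2):
  t = 0.5000: term = 14.205598
  t = 1.0000: term = 41.175645
  t = 1.5000: term = 79.566464
  t = 2.0000: term = 128.126351
  t = 2.5000: term = 185.690364
  t = 3.0000: term = 251.175372
  t = 3.5000: term = 323.575359
  t = 4.0000: term = 401.956967
  t = 4.5000: term = 485.455275
  t = 5.0000: term = 573.269782
  t = 5.5000: term = 664.660617
  t = 6.0000: term = 758.944929
  t = 6.5000: term = 855.493479
  t = 7.0000: term = 953.727401
  t = 7.5000: term = 1053.115143
  t = 8.0000: term = 1153.169561
  t = 8.5000: term = 1253.445175
  t = 9.0000: term = 1353.535568
  t = 9.5000: term = 1453.070927
  t = 10.0000: term = 50812.531941
Convexity = (1/P) * sum = 62795.891920 / 950.256588 = 66.083090

Answer: Convexity = 66.0831


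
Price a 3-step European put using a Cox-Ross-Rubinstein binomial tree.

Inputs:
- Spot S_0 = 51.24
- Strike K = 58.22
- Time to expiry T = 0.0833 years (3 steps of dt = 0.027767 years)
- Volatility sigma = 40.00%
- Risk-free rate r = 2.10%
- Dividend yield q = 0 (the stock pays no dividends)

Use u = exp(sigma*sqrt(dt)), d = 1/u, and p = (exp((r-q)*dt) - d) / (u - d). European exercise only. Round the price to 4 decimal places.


dt = T/N = 0.027767
u = exp(sigma*sqrt(dt)) = 1.068925; d = 1/u = 0.935519
p = (exp((r-q)*dt) - d) / (u - d) = 0.487715
Discount per step: exp(-r*dt) = 0.999417
Stock lattice S(k, i) with i counting down-moves:
  k=0: S(0,0) = 51.2400
  k=1: S(1,0) = 54.7717; S(1,1) = 47.9360
  k=2: S(2,0) = 58.5468; S(2,1) = 51.2400; S(2,2) = 44.8451
  k=3: S(3,0) = 62.5822; S(3,1) = 54.7717; S(3,2) = 47.9360; S(3,3) = 41.9534
Terminal payoffs V(N, i) = max(K - S_T, 0):
  V(3,0) = 0.000000; V(3,1) = 3.448291; V(3,2) = 10.283983; V(3,3) = 16.266558
Backward induction: V(k, i) = exp(-r*dt) * [p * V(k+1, i) + (1-p) * V(k+1, i+1)].
  V(2,0) = exp(-r*dt) * [p*0.000000 + (1-p)*3.448291] = 1.765478
  V(2,1) = exp(-r*dt) * [p*3.448291 + (1-p)*10.283983] = 6.946062
  V(2,2) = exp(-r*dt) * [p*10.283983 + (1-p)*16.266558] = 13.340985
  V(1,0) = exp(-r*dt) * [p*1.765478 + (1-p)*6.946062] = 4.416837
  V(1,1) = exp(-r*dt) * [p*6.946062 + (1-p)*13.340985] = 10.216126
  V(0,0) = exp(-r*dt) * [p*4.416837 + (1-p)*10.216126] = 7.383419

Answer: Price = V(0,0) = 7.3834


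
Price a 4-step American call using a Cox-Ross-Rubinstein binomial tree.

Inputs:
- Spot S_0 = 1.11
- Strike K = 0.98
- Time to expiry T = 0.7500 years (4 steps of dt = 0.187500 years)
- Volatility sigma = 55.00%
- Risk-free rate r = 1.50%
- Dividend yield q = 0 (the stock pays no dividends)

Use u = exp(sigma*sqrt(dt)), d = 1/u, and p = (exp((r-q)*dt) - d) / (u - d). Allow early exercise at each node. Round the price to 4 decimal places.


dt = T/N = 0.187500
u = exp(sigma*sqrt(dt)) = 1.268908; d = 1/u = 0.788079
p = (exp((r-q)*dt) - d) / (u - d) = 0.446598
Discount per step: exp(-r*dt) = 0.997191
Stock lattice S(k, i) with i counting down-moves:
  k=0: S(0,0) = 1.1100
  k=1: S(1,0) = 1.4085; S(1,1) = 0.8748
  k=2: S(2,0) = 1.7872; S(2,1) = 1.1100; S(2,2) = 0.6894
  k=3: S(3,0) = 2.2678; S(3,1) = 1.4085; S(3,2) = 0.8748; S(3,3) = 0.5433
  k=4: S(4,0) = 2.8777; S(4,1) = 1.7872; S(4,2) = 1.1100; S(4,3) = 0.6894; S(4,4) = 0.4282
Terminal payoffs V(N, i) = max(S_T - K, 0):
  V(4,0) = 1.897690; V(4,1) = 0.807243; V(4,2) = 0.130000; V(4,3) = 0.000000; V(4,4) = 0.000000
Backward induction: V(k, i) = exp(-r*dt) * [p * V(k+1, i) + (1-p) * V(k+1, i+1)]; then take max(V_cont, immediate exercise) for American.
  V(3,0) = exp(-r*dt) * [p*1.897690 + (1-p)*0.807243] = 1.290599; exercise = 1.287847; V(3,0) = max -> 1.290599
  V(3,1) = exp(-r*dt) * [p*0.807243 + (1-p)*0.130000] = 0.431241; exercise = 0.428488; V(3,1) = max -> 0.431241
  V(3,2) = exp(-r*dt) * [p*0.130000 + (1-p)*0.000000] = 0.057895; exercise = 0.000000; V(3,2) = max -> 0.057895
  V(3,3) = exp(-r*dt) * [p*0.000000 + (1-p)*0.000000] = 0.000000; exercise = 0.000000; V(3,3) = max -> 0.000000
  V(2,0) = exp(-r*dt) * [p*1.290599 + (1-p)*0.431241] = 0.812740; exercise = 0.807243; V(2,0) = max -> 0.812740
  V(2,1) = exp(-r*dt) * [p*0.431241 + (1-p)*0.057895] = 0.223999; exercise = 0.130000; V(2,1) = max -> 0.223999
  V(2,2) = exp(-r*dt) * [p*0.057895 + (1-p)*0.000000] = 0.025783; exercise = 0.000000; V(2,2) = max -> 0.025783
  V(1,0) = exp(-r*dt) * [p*0.812740 + (1-p)*0.223999] = 0.485562; exercise = 0.428488; V(1,0) = max -> 0.485562
  V(1,1) = exp(-r*dt) * [p*0.223999 + (1-p)*0.025783] = 0.113985; exercise = 0.000000; V(1,1) = max -> 0.113985
  V(0,0) = exp(-r*dt) * [p*0.485562 + (1-p)*0.113985] = 0.279144; exercise = 0.130000; V(0,0) = max -> 0.279144

Answer: Price = V(0,0) = 0.2791


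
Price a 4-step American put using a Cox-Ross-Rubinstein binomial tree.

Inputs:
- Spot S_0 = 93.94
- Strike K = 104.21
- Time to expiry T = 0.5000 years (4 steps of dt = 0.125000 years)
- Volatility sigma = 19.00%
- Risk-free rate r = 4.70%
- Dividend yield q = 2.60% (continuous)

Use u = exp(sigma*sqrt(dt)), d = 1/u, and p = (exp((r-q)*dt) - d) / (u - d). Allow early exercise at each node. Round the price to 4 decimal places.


Answer: Price = V(0,0) = 11.3472

Derivation:
dt = T/N = 0.125000
u = exp(sigma*sqrt(dt)) = 1.069483; d = 1/u = 0.935031
p = (exp((r-q)*dt) - d) / (u - d) = 0.502762
Discount per step: exp(-r*dt) = 0.994142
Stock lattice S(k, i) with i counting down-moves:
  k=0: S(0,0) = 93.9400
  k=1: S(1,0) = 100.4672; S(1,1) = 87.8369
  k=2: S(2,0) = 107.4480; S(2,1) = 93.9400; S(2,2) = 82.1302
  k=3: S(3,0) = 114.9137; S(3,1) = 100.4672; S(3,2) = 87.8369; S(3,3) = 76.7943
  k=4: S(4,0) = 122.8983; S(4,1) = 107.4480; S(4,2) = 93.9400; S(4,3) = 82.1302; S(4,4) = 71.8051
Terminal payoffs V(N, i) = max(K - S_T, 0):
  V(4,0) = 0.000000; V(4,1) = 0.000000; V(4,2) = 10.270000; V(4,3) = 22.079784; V(4,4) = 32.404886
Backward induction: V(k, i) = exp(-r*dt) * [p * V(k+1, i) + (1-p) * V(k+1, i+1)]; then take max(V_cont, immediate exercise) for American.
  V(3,0) = exp(-r*dt) * [p*0.000000 + (1-p)*0.000000] = 0.000000; exercise = 0.000000; V(3,0) = max -> 0.000000
  V(3,1) = exp(-r*dt) * [p*0.000000 + (1-p)*10.270000] = 5.076721; exercise = 3.742788; V(3,1) = max -> 5.076721
  V(3,2) = exp(-r*dt) * [p*10.270000 + (1-p)*22.079784] = 16.047716; exercise = 16.373148; V(3,2) = max -> 16.373148
  V(3,3) = exp(-r*dt) * [p*22.079784 + (1-p)*32.404886] = 27.054405; exercise = 27.415667; V(3,3) = max -> 27.415667
  V(2,0) = exp(-r*dt) * [p*0.000000 + (1-p)*5.076721] = 2.509552; exercise = 0.000000; V(2,0) = max -> 2.509552
  V(2,1) = exp(-r*dt) * [p*5.076721 + (1-p)*16.373148] = 10.631093; exercise = 10.270000; V(2,1) = max -> 10.631093
  V(2,2) = exp(-r*dt) * [p*16.373148 + (1-p)*27.415667] = 21.735835; exercise = 22.079784; V(2,2) = max -> 22.079784
  V(1,0) = exp(-r*dt) * [p*2.509552 + (1-p)*10.631093] = 6.509535; exercise = 3.742788; V(1,0) = max -> 6.509535
  V(1,1) = exp(-r*dt) * [p*10.631093 + (1-p)*22.079784] = 16.228196; exercise = 16.373148; V(1,1) = max -> 16.373148
  V(0,0) = exp(-r*dt) * [p*6.509535 + (1-p)*16.373148] = 11.347237; exercise = 10.270000; V(0,0) = max -> 11.347237


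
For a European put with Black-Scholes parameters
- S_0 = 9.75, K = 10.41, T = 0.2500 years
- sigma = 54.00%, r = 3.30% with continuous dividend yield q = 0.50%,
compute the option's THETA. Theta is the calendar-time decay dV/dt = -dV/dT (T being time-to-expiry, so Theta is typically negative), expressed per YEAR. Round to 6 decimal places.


Answer: Theta = -1.899567

Derivation:
d1 = -0.0816651764; d2 = -0.3516651764
phi(d1) = 0.3976141828; exp(-qT) = 0.9987507809; exp(-rT) = 0.9917839379
Theta = -S*exp(-qT)*phi(d1)*sigma/(2*sqrt(T)) + r*K*exp(-rT)*N(-d2) - q*S*exp(-qT)*N(-d1)
N(-d1) = 0.5325435145; N(-d2) = 0.6374553102; sqrt(T) = 0.5000000000
Term 1 = -9.7500 * 0.9987507809 * 0.3976141828 * 0.5400 / (2 * 0.5000000000) = -2.0908235089
Term 2 = 0.0330 * 10.4100 * 0.9917839379 * 0.6374553102 = 0.2171858282
Term 3 = -0.0050 * 9.7500 * 0.9987507809 * 0.5325435145 = -0.0259290647
Theta = -2.0908235089 + (0.2171858282) + (-0.0259290647) = -1.899567


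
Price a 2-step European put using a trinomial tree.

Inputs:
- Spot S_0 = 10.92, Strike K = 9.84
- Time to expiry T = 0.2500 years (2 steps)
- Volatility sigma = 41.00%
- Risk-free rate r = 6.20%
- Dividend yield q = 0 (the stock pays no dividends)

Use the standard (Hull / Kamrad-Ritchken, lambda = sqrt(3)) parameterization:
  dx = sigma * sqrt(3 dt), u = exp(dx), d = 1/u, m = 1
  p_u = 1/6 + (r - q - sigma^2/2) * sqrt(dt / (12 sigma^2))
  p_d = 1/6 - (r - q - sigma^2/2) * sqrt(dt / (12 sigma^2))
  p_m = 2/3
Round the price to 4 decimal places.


dt = T/N = 0.125000; dx = sigma*sqrt(3*dt) = 0.251073
u = exp(dx) = 1.285404; d = 1/u = 0.777966
p_u = 0.161178, p_m = 0.666667, p_d = 0.172156
Discount per step: exp(-r*dt) = 0.992280
Stock lattice S(k, j) with j the centered position index:
  k=0: S(0,+0) = 10.9200
  k=1: S(1,-1) = 8.4954; S(1,+0) = 10.9200; S(1,+1) = 14.0366
  k=2: S(2,-2) = 6.6091; S(2,-1) = 8.4954; S(2,+0) = 10.9200; S(2,+1) = 14.0366; S(2,+2) = 18.0427
Terminal payoffs V(N, j) = max(K - S_T, 0):
  V(2,-2) = 3.230880; V(2,-1) = 1.344613; V(2,+0) = 0.000000; V(2,+1) = 0.000000; V(2,+2) = 0.000000
Backward induction: V(k, j) = exp(-r*dt) * [p_u * V(k+1, j+1) + p_m * V(k+1, j) + p_d * V(k+1, j-1)]
  V(1,-1) = exp(-r*dt) * [p_u*0.000000 + p_m*1.344613 + p_d*3.230880] = 1.441409
  V(1,+0) = exp(-r*dt) * [p_u*0.000000 + p_m*0.000000 + p_d*1.344613] = 0.229696
  V(1,+1) = exp(-r*dt) * [p_u*0.000000 + p_m*0.000000 + p_d*0.000000] = 0.000000
  V(0,+0) = exp(-r*dt) * [p_u*0.000000 + p_m*0.229696 + p_d*1.441409] = 0.398179

Answer: Price = V(0,0) = 0.3982


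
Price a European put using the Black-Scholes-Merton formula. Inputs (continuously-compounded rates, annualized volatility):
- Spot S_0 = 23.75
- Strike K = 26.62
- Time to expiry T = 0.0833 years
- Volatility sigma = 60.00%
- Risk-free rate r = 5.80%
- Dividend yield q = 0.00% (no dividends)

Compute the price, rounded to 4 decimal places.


Answer: Price = 3.4368

Derivation:
d1 = (ln(S/K) + (r - q + 0.5*sigma^2) * T) / (sigma * sqrt(T)) = -0.54428969
d2 = d1 - sigma * sqrt(T) = -0.71746012
exp(-rT) = 0.99518025; exp(-qT) = 1.00000000
P = K * exp(-rT) * N(-d2) - S_0 * exp(-qT) * N(-d1)
N(-d1) = 0.70687893; N(-d2) = 0.76345488
P = 26.6200 * 0.99518025 * 0.76345488 - 23.7500 * 1.00000000 * 0.70687893 = 3.4368


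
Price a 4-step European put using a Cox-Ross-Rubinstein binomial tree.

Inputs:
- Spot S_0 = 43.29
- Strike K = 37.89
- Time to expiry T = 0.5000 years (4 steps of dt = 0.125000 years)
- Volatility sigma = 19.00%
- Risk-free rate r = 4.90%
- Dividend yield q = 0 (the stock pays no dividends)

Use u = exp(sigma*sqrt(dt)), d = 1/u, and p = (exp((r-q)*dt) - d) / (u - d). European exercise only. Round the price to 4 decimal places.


dt = T/N = 0.125000
u = exp(sigma*sqrt(dt)) = 1.069483; d = 1/u = 0.935031
p = (exp((r-q)*dt) - d) / (u - d) = 0.528908
Discount per step: exp(-r*dt) = 0.993894
Stock lattice S(k, i) with i counting down-moves:
  k=0: S(0,0) = 43.2900
  k=1: S(1,0) = 46.2979; S(1,1) = 40.4775
  k=2: S(2,0) = 49.5148; S(2,1) = 43.2900; S(2,2) = 37.8477
  k=3: S(3,0) = 52.9552; S(3,1) = 46.2979; S(3,2) = 40.4775; S(3,3) = 35.3888
  k=4: S(4,0) = 56.6347; S(4,1) = 49.5148; S(4,2) = 43.2900; S(4,3) = 37.8477; S(4,4) = 33.0897
Terminal payoffs V(N, i) = max(K - S_T, 0):
  V(4,0) = 0.000000; V(4,1) = 0.000000; V(4,2) = 0.000000; V(4,3) = 0.042256; V(4,4) = 4.800332
Backward induction: V(k, i) = exp(-r*dt) * [p * V(k+1, i) + (1-p) * V(k+1, i+1)].
  V(3,0) = exp(-r*dt) * [p*0.000000 + (1-p)*0.000000] = 0.000000
  V(3,1) = exp(-r*dt) * [p*0.000000 + (1-p)*0.000000] = 0.000000
  V(3,2) = exp(-r*dt) * [p*0.000000 + (1-p)*0.042256] = 0.019785
  V(3,3) = exp(-r*dt) * [p*0.042256 + (1-p)*4.800332] = 2.269803
  V(2,0) = exp(-r*dt) * [p*0.000000 + (1-p)*0.000000] = 0.000000
  V(2,1) = exp(-r*dt) * [p*0.000000 + (1-p)*0.019785] = 0.009264
  V(2,2) = exp(-r*dt) * [p*0.019785 + (1-p)*2.269803] = 1.073158
  V(1,0) = exp(-r*dt) * [p*0.000000 + (1-p)*0.009264] = 0.004337
  V(1,1) = exp(-r*dt) * [p*0.009264 + (1-p)*1.073158] = 0.507339
  V(0,0) = exp(-r*dt) * [p*0.004337 + (1-p)*0.507339] = 0.239824

Answer: Price = V(0,0) = 0.2398


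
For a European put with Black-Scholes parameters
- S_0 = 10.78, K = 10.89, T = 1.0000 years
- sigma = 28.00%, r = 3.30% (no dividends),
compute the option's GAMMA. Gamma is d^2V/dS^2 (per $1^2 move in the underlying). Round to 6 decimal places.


Answer: Gamma = 0.128964

Derivation:
d1 = 0.2215986733; d2 = -0.0584013267
phi(d1) = 0.3892663290; exp(-qT) = 1.0000000000; exp(-rT) = 0.9675385596
Gamma = exp(-qT) * phi(d1) / (S * sigma * sqrt(T)) = 1.0000000000 * 0.3892663290 / (10.7800 * 0.2800 * 1.0000000000) = 0.128964


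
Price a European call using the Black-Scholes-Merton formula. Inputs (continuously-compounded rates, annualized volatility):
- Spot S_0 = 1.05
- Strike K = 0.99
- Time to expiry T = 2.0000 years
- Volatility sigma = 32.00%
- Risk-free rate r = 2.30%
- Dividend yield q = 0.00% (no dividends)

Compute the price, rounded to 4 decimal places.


d1 = (ln(S/K) + (r - q + 0.5*sigma^2) * T) / (sigma * sqrt(T)) = 0.45794113
d2 = d1 - sigma * sqrt(T) = 0.00539279
exp(-rT) = 0.95504196; exp(-qT) = 1.00000000
C = S_0 * exp(-qT) * N(d1) - K * exp(-rT) * N(d2)
N(d1) = 0.67650263; N(d2) = 0.50215140
C = 1.0500 * 1.00000000 * 0.67650263 - 0.9900 * 0.95504196 * 0.50215140 = 0.2355

Answer: Price = 0.2355


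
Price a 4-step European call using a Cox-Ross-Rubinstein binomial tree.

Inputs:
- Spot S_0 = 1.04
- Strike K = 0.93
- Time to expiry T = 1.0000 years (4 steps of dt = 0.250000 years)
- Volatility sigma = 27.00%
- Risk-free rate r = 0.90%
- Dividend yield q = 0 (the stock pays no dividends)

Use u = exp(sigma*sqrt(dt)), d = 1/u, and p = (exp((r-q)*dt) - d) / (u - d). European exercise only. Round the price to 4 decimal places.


dt = T/N = 0.250000
u = exp(sigma*sqrt(dt)) = 1.144537; d = 1/u = 0.873716
p = (exp((r-q)*dt) - d) / (u - d) = 0.474619
Discount per step: exp(-r*dt) = 0.997753
Stock lattice S(k, i) with i counting down-moves:
  k=0: S(0,0) = 1.0400
  k=1: S(1,0) = 1.1903; S(1,1) = 0.9087
  k=2: S(2,0) = 1.3624; S(2,1) = 1.0400; S(2,2) = 0.7939
  k=3: S(3,0) = 1.5593; S(3,1) = 1.1903; S(3,2) = 0.9087; S(3,3) = 0.6937
  k=4: S(4,0) = 1.7846; S(4,1) = 1.3624; S(4,2) = 1.0400; S(4,3) = 0.7939; S(4,4) = 0.6061
Terminal payoffs V(N, i) = max(S_T - K, 0):
  V(4,0) = 0.854647; V(4,1) = 0.432363; V(4,2) = 0.110000; V(4,3) = 0.000000; V(4,4) = 0.000000
Backward induction: V(k, i) = exp(-r*dt) * [p * V(k+1, i) + (1-p) * V(k+1, i+1)].
  V(3,0) = exp(-r*dt) * [p*0.854647 + (1-p)*0.432363] = 0.631365
  V(3,1) = exp(-r*dt) * [p*0.432363 + (1-p)*0.110000] = 0.262408
  V(3,2) = exp(-r*dt) * [p*0.110000 + (1-p)*0.000000] = 0.052091
  V(3,3) = exp(-r*dt) * [p*0.000000 + (1-p)*0.000000] = 0.000000
  V(2,0) = exp(-r*dt) * [p*0.631365 + (1-p)*0.262408] = 0.436539
  V(2,1) = exp(-r*dt) * [p*0.262408 + (1-p)*0.052091] = 0.151570
  V(2,2) = exp(-r*dt) * [p*0.052091 + (1-p)*0.000000] = 0.024668
  V(1,0) = exp(-r*dt) * [p*0.436539 + (1-p)*0.151570] = 0.286177
  V(1,1) = exp(-r*dt) * [p*0.151570 + (1-p)*0.024668] = 0.084707
  V(0,0) = exp(-r*dt) * [p*0.286177 + (1-p)*0.084707] = 0.179923

Answer: Price = V(0,0) = 0.1799


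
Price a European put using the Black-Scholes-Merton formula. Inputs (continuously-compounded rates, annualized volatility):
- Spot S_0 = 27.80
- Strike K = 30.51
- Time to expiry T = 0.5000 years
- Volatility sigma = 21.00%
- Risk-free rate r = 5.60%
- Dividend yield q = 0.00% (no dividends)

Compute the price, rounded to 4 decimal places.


Answer: Price = 2.7945

Derivation:
d1 = (ln(S/K) + (r - q + 0.5*sigma^2) * T) / (sigma * sqrt(T)) = -0.36361099
d2 = d1 - sigma * sqrt(T) = -0.51210342
exp(-rT) = 0.97238837; exp(-qT) = 1.00000000
P = K * exp(-rT) * N(-d2) - S_0 * exp(-qT) * N(-d1)
N(-d1) = 0.64192574; N(-d2) = 0.69571068
P = 30.5100 * 0.97238837 * 0.69571068 - 27.8000 * 1.00000000 * 0.64192574 = 2.7945
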